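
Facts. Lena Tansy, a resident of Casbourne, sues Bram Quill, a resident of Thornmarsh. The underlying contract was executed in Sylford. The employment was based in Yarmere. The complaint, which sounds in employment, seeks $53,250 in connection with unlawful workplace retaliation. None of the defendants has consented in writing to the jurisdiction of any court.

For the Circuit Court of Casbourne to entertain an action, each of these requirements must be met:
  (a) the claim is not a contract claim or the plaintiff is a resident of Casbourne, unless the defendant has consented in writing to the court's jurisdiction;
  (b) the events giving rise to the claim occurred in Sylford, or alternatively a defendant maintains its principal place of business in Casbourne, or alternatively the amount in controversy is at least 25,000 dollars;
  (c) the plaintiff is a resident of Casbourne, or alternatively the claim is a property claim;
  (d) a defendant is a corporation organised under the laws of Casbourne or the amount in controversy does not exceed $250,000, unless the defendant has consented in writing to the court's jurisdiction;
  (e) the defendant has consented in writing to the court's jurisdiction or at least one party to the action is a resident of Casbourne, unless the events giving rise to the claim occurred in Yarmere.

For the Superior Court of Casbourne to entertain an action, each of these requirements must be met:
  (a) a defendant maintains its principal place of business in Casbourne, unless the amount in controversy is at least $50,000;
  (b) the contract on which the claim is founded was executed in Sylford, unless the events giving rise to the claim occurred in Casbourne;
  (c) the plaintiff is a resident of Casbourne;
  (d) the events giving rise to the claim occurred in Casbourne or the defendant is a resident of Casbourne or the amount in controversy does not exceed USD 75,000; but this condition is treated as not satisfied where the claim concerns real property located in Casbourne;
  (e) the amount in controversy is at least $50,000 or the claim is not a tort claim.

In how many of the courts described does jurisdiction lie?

2

The Circuit Court of Casbourne:
  (a) The claim is an employment claim, not a contract claim — that alternative is enough. Condition met.
  (b) The amount in controversy is USD 53,250, which meets the USD 25,000 floor, which satisfies one of the alternatives. Satisfied.
  (c) The plaintiff resides in Casbourne, so this disjunct is met. Condition met.
  (d) The amount in controversy is 53,250 dollars, within the 250,000 dollars ceiling, which satisfies one of the alternatives. Condition met.
  (e) Lena Tansy resides in Casbourne, which satisfies one of the alternatives. Satisfied.
  → Every requirement is satisfied — jurisdiction.
The Superior Court of Casbourne:
  (a) No defendant is a corporation. The proviso rescues it, though: the amount in controversy is 53,250 dollars, which meets the $50,000 floor. Condition met.
  (b) The contract was executed in Sylford. Met.
  (c) The plaintiff resides in Casbourne. Satisfied.
  (d) The amount in controversy is USD 53,250, within the $75,000 ceiling, which satisfies one of the alternatives. The carve-out does not apply: the claim does not concern real property. Satisfied.
  (e) The amount in controversy is USD 53,250, which meets the 50,000 dollars floor — that alternative is enough. Met.
  → The court has jurisdiction.
Courts with jurisdiction: the Circuit Court of Casbourne, the Superior Court of Casbourne — 2 in total.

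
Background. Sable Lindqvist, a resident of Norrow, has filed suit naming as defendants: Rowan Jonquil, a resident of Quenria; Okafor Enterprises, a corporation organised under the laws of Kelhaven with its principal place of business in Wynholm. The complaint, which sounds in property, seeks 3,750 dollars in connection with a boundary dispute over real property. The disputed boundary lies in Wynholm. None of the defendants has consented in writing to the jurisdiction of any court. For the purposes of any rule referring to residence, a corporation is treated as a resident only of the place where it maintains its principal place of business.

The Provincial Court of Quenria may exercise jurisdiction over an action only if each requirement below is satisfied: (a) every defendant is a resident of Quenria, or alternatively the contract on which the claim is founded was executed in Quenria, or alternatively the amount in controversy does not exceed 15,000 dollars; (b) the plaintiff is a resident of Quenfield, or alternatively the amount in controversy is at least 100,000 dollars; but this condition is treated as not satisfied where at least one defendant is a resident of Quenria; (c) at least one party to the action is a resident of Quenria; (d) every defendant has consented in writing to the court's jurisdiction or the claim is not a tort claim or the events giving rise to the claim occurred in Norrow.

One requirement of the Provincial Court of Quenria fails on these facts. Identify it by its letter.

The Provincial Court of Quenria:
  (a) The amount in controversy is USD 3,750, within the 15,000 dollars ceiling, so this disjunct is met. Condition met.
  (b) The plaintiff resides in Norrow, not Quenfield; the amount in controversy is $3,750, below the USD 100,000 floor — no alternative holds. Condition not met.
  (c) Rowan Jonquil resides in Quenria. Satisfied.
  (d) The claim is a property claim, not a tort claim, so this disjunct is met. Satisfied.
Only condition (b) fails.

(b)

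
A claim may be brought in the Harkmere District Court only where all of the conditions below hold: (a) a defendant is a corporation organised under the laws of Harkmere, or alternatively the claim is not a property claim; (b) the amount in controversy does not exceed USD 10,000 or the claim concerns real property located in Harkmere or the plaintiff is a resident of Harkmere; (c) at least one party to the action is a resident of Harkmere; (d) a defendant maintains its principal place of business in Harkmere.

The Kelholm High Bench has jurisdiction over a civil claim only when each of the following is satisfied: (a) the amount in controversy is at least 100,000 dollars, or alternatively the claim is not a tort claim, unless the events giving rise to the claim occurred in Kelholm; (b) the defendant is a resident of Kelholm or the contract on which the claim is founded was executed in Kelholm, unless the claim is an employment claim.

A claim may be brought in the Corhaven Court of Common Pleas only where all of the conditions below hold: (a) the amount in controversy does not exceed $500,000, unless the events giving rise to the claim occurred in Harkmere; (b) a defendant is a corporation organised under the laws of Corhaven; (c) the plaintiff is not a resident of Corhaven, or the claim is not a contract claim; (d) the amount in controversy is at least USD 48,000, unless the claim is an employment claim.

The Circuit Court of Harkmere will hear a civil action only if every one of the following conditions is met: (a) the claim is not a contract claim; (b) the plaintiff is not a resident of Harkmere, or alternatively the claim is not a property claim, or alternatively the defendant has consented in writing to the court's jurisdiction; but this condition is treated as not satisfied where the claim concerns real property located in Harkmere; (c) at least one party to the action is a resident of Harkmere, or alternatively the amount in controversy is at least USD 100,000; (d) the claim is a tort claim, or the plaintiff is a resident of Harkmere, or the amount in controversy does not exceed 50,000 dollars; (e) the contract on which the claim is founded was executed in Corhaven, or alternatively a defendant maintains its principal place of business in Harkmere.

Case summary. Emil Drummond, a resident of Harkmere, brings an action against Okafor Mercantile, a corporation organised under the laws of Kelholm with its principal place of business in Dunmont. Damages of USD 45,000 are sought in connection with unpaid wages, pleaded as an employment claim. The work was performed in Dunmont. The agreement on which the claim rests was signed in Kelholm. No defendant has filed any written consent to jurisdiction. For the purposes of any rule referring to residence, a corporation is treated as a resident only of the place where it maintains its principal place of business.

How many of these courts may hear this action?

1

The Harkmere District Court:
  (a) The claim is an employment claim, not a property claim, so this disjunct is met. Met.
  (b) The plaintiff resides in Harkmere — that alternative is enough. Satisfied.
  (c) Emil Drummond resides in Harkmere. Met.
  (d) The corporate defendant(s) have their principal place of business in Dunmont, not Harkmere. Not satisfied.
  → At least one condition fails; no jurisdiction.
The Kelholm High Bench:
  (a) The claim is an employment claim, not a tort claim — that alternative is enough. Condition met.
  (b) The contract was executed in Kelholm, which satisfies one of the alternatives. Satisfied.
  → Jurisdiction lies.
The Corhaven Court of Common Pleas:
  (a) The amount in controversy is $45,000, within the USD 500,000 ceiling. Satisfied.
  (b) The corporate defendant(s) are organised in Kelholm, not Corhaven. Not met.
  (c) The plaintiff resides in Harkmere, which is not Corhaven, so one alternative holds. Condition met.
  (d) The amount in controversy is USD 45,000, below the USD 48,000 floor. However, the claim is an employment claim, so the 'unless' proviso supplies this condition. Met.
  → No jurisdiction.
The Circuit Court of Harkmere:
  (a) The claim is an employment claim, not a contract claim. Satisfied.
  (b) The claim is an employment claim, not a property claim, so this disjunct is met. The exception is not triggered, since the claim does not concern real property. Met.
  (c) Emil Drummond resides in Harkmere, so this disjunct is met. Met.
  (d) The plaintiff resides in Harkmere — that alternative is enough. Satisfied.
  (e) The contract was executed in Kelholm, not Corhaven; the corporate defendant(s) have their principal place of business in Dunmont, not Harkmere — none of the alternatives is met. Condition not met.
  → The court lacks jurisdiction.
Courts with jurisdiction: the Kelholm High Bench — 1 in total.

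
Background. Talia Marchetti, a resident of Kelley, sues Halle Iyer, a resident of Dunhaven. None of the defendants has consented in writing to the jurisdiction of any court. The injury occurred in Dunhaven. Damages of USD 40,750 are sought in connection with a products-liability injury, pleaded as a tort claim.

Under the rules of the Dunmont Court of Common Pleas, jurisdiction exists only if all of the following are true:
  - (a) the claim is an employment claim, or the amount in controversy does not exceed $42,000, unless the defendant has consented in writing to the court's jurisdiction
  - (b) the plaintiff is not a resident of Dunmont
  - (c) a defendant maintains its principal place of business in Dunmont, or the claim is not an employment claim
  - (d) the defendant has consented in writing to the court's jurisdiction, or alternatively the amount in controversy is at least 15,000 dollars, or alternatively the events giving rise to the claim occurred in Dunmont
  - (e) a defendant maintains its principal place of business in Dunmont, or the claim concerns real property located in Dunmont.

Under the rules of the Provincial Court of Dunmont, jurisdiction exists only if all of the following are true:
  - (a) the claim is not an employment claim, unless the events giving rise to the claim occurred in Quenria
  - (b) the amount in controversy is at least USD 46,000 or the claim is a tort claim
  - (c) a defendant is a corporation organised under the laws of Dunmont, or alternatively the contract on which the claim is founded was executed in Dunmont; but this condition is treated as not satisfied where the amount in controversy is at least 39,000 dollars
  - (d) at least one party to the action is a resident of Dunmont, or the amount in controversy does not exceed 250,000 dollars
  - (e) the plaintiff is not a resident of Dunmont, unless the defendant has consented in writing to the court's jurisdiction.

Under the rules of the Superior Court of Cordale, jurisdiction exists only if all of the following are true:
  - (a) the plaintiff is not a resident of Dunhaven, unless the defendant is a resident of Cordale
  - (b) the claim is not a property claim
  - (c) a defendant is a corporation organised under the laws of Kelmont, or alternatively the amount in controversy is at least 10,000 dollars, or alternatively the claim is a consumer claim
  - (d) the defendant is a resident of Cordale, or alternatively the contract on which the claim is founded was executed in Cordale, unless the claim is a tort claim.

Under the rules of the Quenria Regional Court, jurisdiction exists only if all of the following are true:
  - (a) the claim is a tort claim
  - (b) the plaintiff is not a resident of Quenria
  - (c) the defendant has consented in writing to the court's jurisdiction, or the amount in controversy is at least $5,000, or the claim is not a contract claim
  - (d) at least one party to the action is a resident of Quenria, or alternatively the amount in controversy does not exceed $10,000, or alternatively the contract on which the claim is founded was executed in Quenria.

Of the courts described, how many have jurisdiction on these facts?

1

The Dunmont Court of Common Pleas:
  (a) The amount in controversy is $40,750, within the $42,000 ceiling — that alternative is enough. Condition met.
  (b) The plaintiff resides in Kelley, which is not Dunmont. Met.
  (c) The claim is a tort claim, not an employment claim, so one alternative holds. Satisfied.
  (d) The amount in controversy is 40,750 dollars, which meets the USD 15,000 floor — that alternative is enough. Condition met.
  (e) No defendant is a corporation; the claim does not concern real property — every alternative fails. Not satisfied.
  → At least one condition fails; no jurisdiction.
The Provincial Court of Dunmont:
  (a) The claim is a tort claim, not an employment claim. Condition met.
  (b) The claim is a tort claim, so one alternative holds. Met.
  (c) No defendant is a corporation; no contract (and hence no place of execution) is alleged — no alternative holds. Not satisfied.
  (d) The amount in controversy is $40,750, within the 250,000 dollars ceiling, so this disjunct is met. Condition met.
  (e) The plaintiff resides in Kelley, which is not Dunmont. Met.
  → No jurisdiction.
The Superior Court of Cordale:
  (a) The plaintiff resides in Kelley, which is not Dunhaven. Condition met.
  (b) The claim is a tort claim, not a property claim. Satisfied.
  (c) The amount in controversy is $40,750, which meets the 10,000 dollars floor, so this disjunct is met. Met.
  (d) The defendant resides in Dunhaven, not Cordale; no contract (and hence no place of execution) is alleged — no alternative holds. But the claim is a tort claim, and the 'unless' clause therefore excuses the requirement. Met.
  → All conditions met; jurisdiction exists.
The Quenria Regional Court:
  (a) The claim is a tort claim. Satisfied.
  (b) The plaintiff resides in Kelley, which is not Quenria. Satisfied.
  (c) The amount in controversy is USD 40,750, which meets the USD 5,000 floor — that alternative is enough. Met.
  (d) No party resides in Quenria; the amount in controversy is USD 40,750, above the $10,000 ceiling; no contract (and hence no place of execution) is alleged — every alternative fails. Fails.
  → Not every requirement is met — no jurisdiction.
Courts with jurisdiction: the Superior Court of Cordale — 1 in total.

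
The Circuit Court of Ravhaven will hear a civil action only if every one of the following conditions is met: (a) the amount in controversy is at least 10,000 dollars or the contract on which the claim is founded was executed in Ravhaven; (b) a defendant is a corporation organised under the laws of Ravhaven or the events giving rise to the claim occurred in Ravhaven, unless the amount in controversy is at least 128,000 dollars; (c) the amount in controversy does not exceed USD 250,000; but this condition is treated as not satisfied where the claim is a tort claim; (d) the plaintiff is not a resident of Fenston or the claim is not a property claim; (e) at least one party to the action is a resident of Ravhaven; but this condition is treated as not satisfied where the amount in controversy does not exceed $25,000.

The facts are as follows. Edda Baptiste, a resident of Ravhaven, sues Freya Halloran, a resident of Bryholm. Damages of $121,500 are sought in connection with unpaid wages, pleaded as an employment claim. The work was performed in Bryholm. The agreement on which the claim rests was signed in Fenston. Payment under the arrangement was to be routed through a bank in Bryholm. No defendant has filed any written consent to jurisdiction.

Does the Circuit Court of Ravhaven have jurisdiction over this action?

No

The Circuit Court of Ravhaven:
  (a) The amount in controversy is $121,500, which meets the 10,000 dollars floor — that alternative is enough. Condition met.
  (b) No defendant is a corporation; the operative events occurred in Bryholm, not Ravhaven — every alternative fails. The proviso offers no rescue either, since the amount in controversy is $121,500, below the 128,000 dollars floor. Not met.
  (c) The amount in controversy is USD 121,500, within the USD 250,000 ceiling. And the carve-out is inapplicable — the claim is an employment claim, not a tort claim. Condition met.
  (d) The plaintiff resides in Ravhaven, which is not Fenston, which satisfies one of the alternatives. Condition met.
  (e) Edda Baptiste resides in Ravhaven. The carve-out does not apply: the amount in controversy is USD 121,500, above the 25,000 dollars ceiling. Satisfied.
  → The court lacks jurisdiction.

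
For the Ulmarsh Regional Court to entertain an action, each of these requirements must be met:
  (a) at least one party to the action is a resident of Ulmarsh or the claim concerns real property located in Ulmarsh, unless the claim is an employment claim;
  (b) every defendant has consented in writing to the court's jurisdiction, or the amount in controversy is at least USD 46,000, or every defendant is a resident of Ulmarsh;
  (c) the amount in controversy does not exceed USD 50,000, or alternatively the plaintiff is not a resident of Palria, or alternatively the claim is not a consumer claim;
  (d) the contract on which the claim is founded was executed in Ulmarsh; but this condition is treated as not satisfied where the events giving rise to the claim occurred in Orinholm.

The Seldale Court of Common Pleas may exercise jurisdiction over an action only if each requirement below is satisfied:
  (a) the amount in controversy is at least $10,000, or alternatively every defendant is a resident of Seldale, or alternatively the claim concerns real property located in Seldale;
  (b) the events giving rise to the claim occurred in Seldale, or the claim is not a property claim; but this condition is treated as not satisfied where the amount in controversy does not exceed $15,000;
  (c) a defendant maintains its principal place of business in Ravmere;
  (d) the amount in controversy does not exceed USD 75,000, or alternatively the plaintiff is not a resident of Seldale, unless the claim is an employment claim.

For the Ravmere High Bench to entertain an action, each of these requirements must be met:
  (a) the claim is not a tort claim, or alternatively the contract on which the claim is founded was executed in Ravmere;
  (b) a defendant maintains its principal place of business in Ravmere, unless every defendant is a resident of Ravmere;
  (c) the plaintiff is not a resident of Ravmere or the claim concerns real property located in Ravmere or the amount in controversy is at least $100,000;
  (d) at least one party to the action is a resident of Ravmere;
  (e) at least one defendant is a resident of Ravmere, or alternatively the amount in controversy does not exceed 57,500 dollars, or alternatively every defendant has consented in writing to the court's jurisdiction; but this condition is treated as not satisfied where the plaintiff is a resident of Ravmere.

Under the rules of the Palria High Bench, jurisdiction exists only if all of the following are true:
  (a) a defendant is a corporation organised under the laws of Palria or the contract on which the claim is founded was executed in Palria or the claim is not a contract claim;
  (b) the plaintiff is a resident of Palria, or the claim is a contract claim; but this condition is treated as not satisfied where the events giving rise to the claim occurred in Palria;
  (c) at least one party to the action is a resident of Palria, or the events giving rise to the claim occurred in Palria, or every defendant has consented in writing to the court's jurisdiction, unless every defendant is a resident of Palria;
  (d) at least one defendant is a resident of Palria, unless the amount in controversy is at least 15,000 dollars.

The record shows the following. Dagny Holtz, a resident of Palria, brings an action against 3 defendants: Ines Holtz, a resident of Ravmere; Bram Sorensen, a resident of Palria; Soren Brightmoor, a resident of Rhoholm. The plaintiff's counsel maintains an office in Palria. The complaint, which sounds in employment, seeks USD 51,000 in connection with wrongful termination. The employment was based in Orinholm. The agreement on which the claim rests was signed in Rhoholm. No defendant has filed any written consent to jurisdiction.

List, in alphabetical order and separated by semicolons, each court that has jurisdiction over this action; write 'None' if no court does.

The Ulmarsh Regional Court:
  (a) No party resides in Ulmarsh; the claim does not concern real property — none of the alternatives is met. However, the claim is an employment claim, so the 'unless' proviso supplies this condition. Met.
  (b) The amount in controversy is 51,000 dollars, which meets the USD 46,000 floor, which satisfies one of the alternatives. Met.
  (c) The claim is an employment claim, not a consumer claim, so this disjunct is met. Satisfied.
  (d) The contract was executed in Rhoholm, not Ulmarsh. Fails.
  → Not every requirement is met — no jurisdiction.
The Seldale Court of Common Pleas:
  (a) The amount in controversy is $51,000, which meets the USD 10,000 floor, which satisfies one of the alternatives. Satisfied.
  (b) The claim is an employment claim, not a property claim — that alternative is enough. The exception is not triggered, since the amount in controversy is 51,000 dollars, above the USD 15,000 ceiling. Satisfied.
  (c) No defendant is a corporation. Condition not met.
  (d) The amount in controversy is USD 51,000, within the USD 75,000 ceiling, which satisfies one of the alternatives. Met.
  → The court lacks jurisdiction.
The Ravmere High Bench:
  (a) The claim is an employment claim, not a tort claim — that alternative is enough. Satisfied.
  (b) No defendant is a corporation. And the defendants reside as follows — Ines Holtz in Ravmere, Bram Sorensen in Palria, Soren Brightmoor in Rhoholm — not all in Ravmere, so the proviso does not save it. Fails.
  (c) The plaintiff resides in Palria, which is not Ravmere, so one alternative holds. Satisfied.
  (d) Ines Holtz resides in Ravmere. Condition met.
  (e) Ines Holtz resides in Ravmere, so one alternative holds. The carve-out does not apply: the plaintiff resides in Palria, not Ravmere. Met.
  → At least one condition fails; no jurisdiction.
The Palria High Bench:
  (a) The claim is an employment claim, not a contract claim, so this disjunct is met. Satisfied.
  (b) The plaintiff resides in Palria, which satisfies one of the alternatives. And the carve-out is inapplicable — the operative events occurred in Orinholm, not Palria. Satisfied.
  (c) Dagny Holtz resides in Palria, so one alternative holds. Condition met.
  (d) Bram Sorensen resides in Palria. Met.
  → Jurisdiction lies.

the Palria High Bench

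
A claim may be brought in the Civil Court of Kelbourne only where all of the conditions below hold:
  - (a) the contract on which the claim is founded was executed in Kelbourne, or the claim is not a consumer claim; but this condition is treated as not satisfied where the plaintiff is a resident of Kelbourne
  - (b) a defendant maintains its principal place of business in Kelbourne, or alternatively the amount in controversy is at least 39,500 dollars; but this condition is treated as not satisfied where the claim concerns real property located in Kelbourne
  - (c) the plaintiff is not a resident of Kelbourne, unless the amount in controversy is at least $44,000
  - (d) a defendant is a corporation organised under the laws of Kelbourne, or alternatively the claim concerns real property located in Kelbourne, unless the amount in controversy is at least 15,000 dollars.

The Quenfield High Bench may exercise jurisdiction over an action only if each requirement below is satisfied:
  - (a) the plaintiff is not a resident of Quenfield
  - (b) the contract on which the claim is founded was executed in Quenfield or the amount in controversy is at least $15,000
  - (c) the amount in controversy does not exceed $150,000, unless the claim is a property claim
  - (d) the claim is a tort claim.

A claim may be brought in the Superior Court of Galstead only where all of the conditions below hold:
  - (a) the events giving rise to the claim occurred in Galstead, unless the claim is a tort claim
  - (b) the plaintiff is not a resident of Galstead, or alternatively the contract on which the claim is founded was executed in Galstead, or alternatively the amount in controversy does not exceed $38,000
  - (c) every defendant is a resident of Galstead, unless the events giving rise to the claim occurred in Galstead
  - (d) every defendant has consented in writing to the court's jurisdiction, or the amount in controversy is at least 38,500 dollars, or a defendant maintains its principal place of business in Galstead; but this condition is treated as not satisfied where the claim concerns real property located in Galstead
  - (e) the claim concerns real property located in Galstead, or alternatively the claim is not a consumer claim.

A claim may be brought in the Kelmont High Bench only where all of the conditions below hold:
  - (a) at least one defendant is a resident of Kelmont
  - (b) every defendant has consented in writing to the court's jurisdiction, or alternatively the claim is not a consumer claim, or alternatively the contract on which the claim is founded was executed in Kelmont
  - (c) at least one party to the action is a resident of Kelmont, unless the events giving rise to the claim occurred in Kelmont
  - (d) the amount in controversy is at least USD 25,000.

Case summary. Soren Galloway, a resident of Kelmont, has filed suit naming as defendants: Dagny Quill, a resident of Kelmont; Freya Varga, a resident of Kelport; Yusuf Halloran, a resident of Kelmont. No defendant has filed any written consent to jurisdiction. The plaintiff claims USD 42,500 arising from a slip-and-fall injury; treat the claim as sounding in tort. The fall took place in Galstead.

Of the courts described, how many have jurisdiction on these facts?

4

The Civil Court of Kelbourne:
  (a) The claim is a tort claim, not a consumer claim, so this disjunct is met. And the carve-out is inapplicable — the plaintiff resides in Kelmont, not Kelbourne. Satisfied.
  (b) The amount in controversy is USD 42,500, which meets the $39,500 floor, so this disjunct is met. The carve-out does not apply: the claim does not concern real property. Met.
  (c) The plaintiff resides in Kelmont, which is not Kelbourne. Met.
  (d) No defendant is a corporation; the claim does not concern real property — every alternative fails. The proviso rescues it, though: the amount in controversy is USD 42,500, which meets the USD 15,000 floor. Met.
  → Jurisdiction lies.
The Quenfield High Bench:
  (a) The plaintiff resides in Kelmont, which is not Quenfield. Met.
  (b) The amount in controversy is 42,500 dollars, which meets the $15,000 floor, which satisfies one of the alternatives. Condition met.
  (c) The amount in controversy is USD 42,500, within the USD 150,000 ceiling. Satisfied.
  (d) The claim is a tort claim. Satisfied.
  → All conditions met; jurisdiction exists.
The Superior Court of Galstead:
  (a) The operative events occurred in Galstead. Met.
  (b) The plaintiff resides in Kelmont, which is not Galstead, so one alternative holds. Satisfied.
  (c) The defendants reside as follows — Dagny Quill in Kelmont, Freya Varga in Kelport, Yusuf Halloran in Kelmont — not all in Galstead. But the operative events occurred in Galstead, and the 'unless' clause therefore excuses the requirement. Condition met.
  (d) The amount in controversy is $42,500, which meets the USD 38,500 floor, which satisfies one of the alternatives. The exception is not triggered, since the claim does not concern real property. Met.
  (e) The claim is a tort claim, not a consumer claim, so this disjunct is met. Met.
  → The court has jurisdiction.
The Kelmont High Bench:
  (a) Dagny Quill resides in Kelmont. Satisfied.
  (b) The claim is a tort claim, not a consumer claim — that alternative is enough. Condition met.
  (c) Soren Galloway resides in Kelmont. Met.
  (d) The amount in controversy is USD 42,500, which meets the $25,000 floor. Condition met.
  → Every requirement is satisfied — jurisdiction.
Courts with jurisdiction: the Civil Court of Kelbourne, the Quenfield High Bench, the Superior Court of Galstead, the Kelmont High Bench — 4 in total.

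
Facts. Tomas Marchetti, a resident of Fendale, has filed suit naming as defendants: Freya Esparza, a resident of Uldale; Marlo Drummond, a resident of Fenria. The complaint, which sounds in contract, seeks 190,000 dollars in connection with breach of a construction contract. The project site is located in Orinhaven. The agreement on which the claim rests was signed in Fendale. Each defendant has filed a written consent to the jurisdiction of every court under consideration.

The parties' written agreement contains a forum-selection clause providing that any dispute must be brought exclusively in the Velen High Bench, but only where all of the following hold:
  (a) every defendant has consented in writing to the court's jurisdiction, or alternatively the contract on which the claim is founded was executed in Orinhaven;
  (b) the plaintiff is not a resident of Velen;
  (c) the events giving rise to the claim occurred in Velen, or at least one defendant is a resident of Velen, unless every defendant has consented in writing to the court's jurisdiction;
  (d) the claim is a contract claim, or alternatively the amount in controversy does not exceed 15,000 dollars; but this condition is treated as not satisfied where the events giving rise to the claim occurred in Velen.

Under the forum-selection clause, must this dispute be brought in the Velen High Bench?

The Velen High Bench:
  (a) Every defendant has filed written consent, so one alternative holds. Satisfied.
  (b) The plaintiff resides in Fendale, which is not Velen. Met.
  (c) The operative events occurred in Orinhaven, not Velen; no defendant resides in Velen (they reside in Uldale, Fenria) — every alternative fails. However, every defendant has filed written consent, so the 'unless' proviso supplies this condition. Met.
  (d) The claim is a contract claim, which satisfies one of the alternatives. And the carve-out is inapplicable — the operative events occurred in Orinhaven, not Velen. Met.
  → The clause applies.

Yes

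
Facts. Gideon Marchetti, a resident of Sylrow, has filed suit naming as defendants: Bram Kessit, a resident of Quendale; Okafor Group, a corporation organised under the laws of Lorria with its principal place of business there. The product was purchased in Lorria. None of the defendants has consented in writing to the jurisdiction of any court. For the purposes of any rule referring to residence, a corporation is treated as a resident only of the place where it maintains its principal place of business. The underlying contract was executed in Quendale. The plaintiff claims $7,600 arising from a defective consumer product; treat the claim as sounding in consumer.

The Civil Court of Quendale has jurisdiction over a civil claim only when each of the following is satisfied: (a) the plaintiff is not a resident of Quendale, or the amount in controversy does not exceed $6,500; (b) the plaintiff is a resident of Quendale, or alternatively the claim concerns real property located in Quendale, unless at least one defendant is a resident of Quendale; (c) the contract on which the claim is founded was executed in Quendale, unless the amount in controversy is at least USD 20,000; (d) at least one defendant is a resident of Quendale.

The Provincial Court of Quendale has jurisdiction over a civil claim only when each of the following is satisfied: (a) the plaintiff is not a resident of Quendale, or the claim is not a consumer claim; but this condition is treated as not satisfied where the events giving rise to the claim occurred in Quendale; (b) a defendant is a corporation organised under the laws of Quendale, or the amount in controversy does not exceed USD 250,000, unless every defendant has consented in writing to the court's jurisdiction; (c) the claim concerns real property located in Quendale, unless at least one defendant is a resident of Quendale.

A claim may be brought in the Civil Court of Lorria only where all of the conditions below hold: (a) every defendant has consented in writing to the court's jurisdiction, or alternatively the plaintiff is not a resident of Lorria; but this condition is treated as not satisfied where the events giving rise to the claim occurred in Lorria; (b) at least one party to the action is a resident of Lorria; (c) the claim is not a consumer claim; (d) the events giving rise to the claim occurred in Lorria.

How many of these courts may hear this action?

2

The Civil Court of Quendale:
  (a) The plaintiff resides in Sylrow, which is not Quendale, so one alternative holds. Satisfied.
  (b) The plaintiff resides in Sylrow, not Quendale; the claim does not concern real property — no alternative holds. However, Bram Kessit resides in Quendale, so the 'unless' proviso supplies this condition. Condition met.
  (c) The contract was executed in Quendale. Met.
  (d) Bram Kessit resides in Quendale. Met.
  → All conditions met; jurisdiction exists.
The Provincial Court of Quendale:
  (a) The plaintiff resides in Sylrow, which is not Quendale, which satisfies one of the alternatives. The exception is not triggered, since the operative events occurred in Lorria, not Quendale. Met.
  (b) The amount in controversy is $7,600, within the USD 250,000 ceiling, which satisfies one of the alternatives. Satisfied.
  (c) The claim does not concern real property. The proviso rescues it, though: Bram Kessit resides in Quendale. Condition met.
  → Jurisdiction lies.
The Civil Court of Lorria:
  (a) The plaintiff resides in Sylrow, which is not Lorria — that alternative is enough. But the carve-out bites: the operative events occurred in Lorria. Not satisfied.
  (b) Okafor Group resides in Lorria. Met.
  (c) The claim is a consumer claim. Condition not met.
  (d) The operative events occurred in Lorria. Satisfied.
  → At least one condition fails; no jurisdiction.
Courts with jurisdiction: the Civil Court of Quendale, the Provincial Court of Quendale — 2 in total.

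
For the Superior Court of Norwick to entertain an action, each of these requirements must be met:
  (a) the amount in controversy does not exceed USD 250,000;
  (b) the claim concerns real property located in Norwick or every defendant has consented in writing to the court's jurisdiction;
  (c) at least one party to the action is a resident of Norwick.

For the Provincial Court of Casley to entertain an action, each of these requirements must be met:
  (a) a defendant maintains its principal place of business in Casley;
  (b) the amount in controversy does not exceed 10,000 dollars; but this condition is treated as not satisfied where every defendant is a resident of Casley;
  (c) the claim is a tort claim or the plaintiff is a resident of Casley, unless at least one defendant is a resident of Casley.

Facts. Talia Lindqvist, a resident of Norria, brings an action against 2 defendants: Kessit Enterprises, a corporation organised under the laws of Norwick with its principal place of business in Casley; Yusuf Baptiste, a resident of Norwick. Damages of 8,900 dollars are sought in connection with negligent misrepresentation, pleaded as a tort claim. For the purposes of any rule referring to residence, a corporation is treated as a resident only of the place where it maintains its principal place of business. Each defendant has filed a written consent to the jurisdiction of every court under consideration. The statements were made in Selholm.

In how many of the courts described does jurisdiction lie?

2

The Superior Court of Norwick:
  (a) The amount in controversy is 8,900 dollars, within the $250,000 ceiling. Met.
  (b) Every defendant has filed written consent — that alternative is enough. Satisfied.
  (c) Yusuf Baptiste resides in Norwick. Condition met.
  → Jurisdiction lies.
The Provincial Court of Casley:
  (a) Kessit Enterprises has its principal place of business in Casley. Met.
  (b) The amount in controversy is USD 8,900, within the USD 10,000 ceiling. The carve-out does not apply: the defendants reside as follows — Kessit Enterprises in Casley, Yusuf Baptiste in Norwick — not all in Casley. Met.
  (c) The claim is a tort claim, so this disjunct is met. Met.
  → The court has jurisdiction.
Courts with jurisdiction: the Superior Court of Norwick, the Provincial Court of Casley — 2 in total.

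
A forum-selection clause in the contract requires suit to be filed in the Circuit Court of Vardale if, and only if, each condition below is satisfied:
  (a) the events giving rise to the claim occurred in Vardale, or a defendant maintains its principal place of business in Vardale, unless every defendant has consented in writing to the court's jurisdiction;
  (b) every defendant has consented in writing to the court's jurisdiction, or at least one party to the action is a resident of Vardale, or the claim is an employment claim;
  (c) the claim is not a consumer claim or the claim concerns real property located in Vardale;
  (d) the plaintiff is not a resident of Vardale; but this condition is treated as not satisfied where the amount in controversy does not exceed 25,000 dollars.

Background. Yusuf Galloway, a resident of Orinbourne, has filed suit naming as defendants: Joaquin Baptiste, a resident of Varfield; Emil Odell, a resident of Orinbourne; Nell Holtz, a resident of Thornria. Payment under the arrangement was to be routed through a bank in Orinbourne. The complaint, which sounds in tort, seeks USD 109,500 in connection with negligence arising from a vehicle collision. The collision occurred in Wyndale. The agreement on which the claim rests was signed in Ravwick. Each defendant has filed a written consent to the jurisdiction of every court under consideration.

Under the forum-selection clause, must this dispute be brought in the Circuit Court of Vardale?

The Circuit Court of Vardale:
  (a) The operative events occurred in Wyndale, not Vardale; no defendant is a corporation — none of the alternatives is met. But every defendant has filed written consent, and the 'unless' clause therefore excuses the requirement. Satisfied.
  (b) Every defendant has filed written consent, so this disjunct is met. Satisfied.
  (c) The claim is a tort claim, not a consumer claim — that alternative is enough. Satisfied.
  (d) The plaintiff resides in Orinbourne, which is not Vardale. The exception is not triggered, since the amount in controversy is USD 109,500, above the $25,000 ceiling. Condition met.
  → Forum clause is triggered.

Yes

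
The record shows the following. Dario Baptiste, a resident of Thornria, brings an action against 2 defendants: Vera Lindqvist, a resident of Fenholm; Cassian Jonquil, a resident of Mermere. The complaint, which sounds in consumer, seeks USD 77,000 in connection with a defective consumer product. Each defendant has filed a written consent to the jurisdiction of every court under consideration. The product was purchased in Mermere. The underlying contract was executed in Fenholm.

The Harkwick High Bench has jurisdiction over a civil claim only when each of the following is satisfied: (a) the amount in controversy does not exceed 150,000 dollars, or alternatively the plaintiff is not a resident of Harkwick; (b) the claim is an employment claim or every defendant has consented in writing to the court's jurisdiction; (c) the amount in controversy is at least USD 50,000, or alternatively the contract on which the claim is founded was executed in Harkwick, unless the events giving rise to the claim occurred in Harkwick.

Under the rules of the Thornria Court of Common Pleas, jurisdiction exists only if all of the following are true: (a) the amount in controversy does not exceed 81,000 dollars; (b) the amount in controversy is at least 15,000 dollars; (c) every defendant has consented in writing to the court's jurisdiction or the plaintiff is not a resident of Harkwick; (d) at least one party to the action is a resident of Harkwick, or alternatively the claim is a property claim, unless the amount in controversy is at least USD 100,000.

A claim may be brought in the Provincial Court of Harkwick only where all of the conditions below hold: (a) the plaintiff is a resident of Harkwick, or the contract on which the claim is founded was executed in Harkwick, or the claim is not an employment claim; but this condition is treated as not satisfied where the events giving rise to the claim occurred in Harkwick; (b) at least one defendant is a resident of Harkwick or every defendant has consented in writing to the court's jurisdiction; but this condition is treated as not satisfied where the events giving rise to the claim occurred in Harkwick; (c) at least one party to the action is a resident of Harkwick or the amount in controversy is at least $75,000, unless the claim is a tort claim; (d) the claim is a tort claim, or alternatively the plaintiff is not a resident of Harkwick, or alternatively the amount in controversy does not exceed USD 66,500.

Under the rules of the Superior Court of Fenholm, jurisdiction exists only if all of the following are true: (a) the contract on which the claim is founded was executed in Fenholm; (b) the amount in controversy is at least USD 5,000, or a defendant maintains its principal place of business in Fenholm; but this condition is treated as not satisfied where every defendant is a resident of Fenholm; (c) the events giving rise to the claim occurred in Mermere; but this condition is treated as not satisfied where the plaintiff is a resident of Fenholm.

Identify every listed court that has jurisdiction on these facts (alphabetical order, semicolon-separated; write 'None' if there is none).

The Harkwick High Bench:
  (a) The amount in controversy is USD 77,000, within the 150,000 dollars ceiling, so one alternative holds. Met.
  (b) Every defendant has filed written consent, which satisfies one of the alternatives. Condition met.
  (c) The amount in controversy is $77,000, which meets the 50,000 dollars floor, which satisfies one of the alternatives. Met.
  → Every requirement is satisfied — jurisdiction.
The Thornria Court of Common Pleas:
  (a) The amount in controversy is $77,000, within the $81,000 ceiling. Condition met.
  (b) The amount in controversy is USD 77,000, which meets the $15,000 floor. Condition met.
  (c) Every defendant has filed written consent, so one alternative holds. Met.
  (d) No party resides in Harkwick; the claim is a consumer claim, not a property claim — none of the alternatives is met. And the amount in controversy is USD 77,000, below the USD 100,000 floor, so the proviso does not save it. Not met.
  → At least one condition fails; no jurisdiction.
The Provincial Court of Harkwick:
  (a) The claim is a consumer claim, not an employment claim, so this disjunct is met. And the carve-out is inapplicable — the operative events occurred in Mermere, not Harkwick. Condition met.
  (b) Every defendant has filed written consent, so this disjunct is met. And the carve-out is inapplicable — the operative events occurred in Mermere, not Harkwick. Met.
  (c) The amount in controversy is 77,000 dollars, which meets the USD 75,000 floor, so one alternative holds. Satisfied.
  (d) The plaintiff resides in Thornria, which is not Harkwick, so this disjunct is met. Condition met.
  → Every requirement is satisfied — jurisdiction.
The Superior Court of Fenholm:
  (a) The contract was executed in Fenholm. Met.
  (b) The amount in controversy is 77,000 dollars, which meets the 5,000 dollars floor, so one alternative holds. And the carve-out is inapplicable — the defendants reside as follows — Vera Lindqvist in Fenholm, Cassian Jonquil in Mermere — not all in Fenholm. Condition met.
  (c) The operative events occurred in Mermere. The carve-out does not apply: the plaintiff resides in Thornria, not Fenholm. Met.
  → The court has jurisdiction.

the Harkwick High Bench; the Provincial Court of Harkwick; the Superior Court of Fenholm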